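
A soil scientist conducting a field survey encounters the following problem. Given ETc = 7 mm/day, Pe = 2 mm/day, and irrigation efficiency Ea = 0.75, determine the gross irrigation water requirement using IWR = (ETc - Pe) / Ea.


IWR = (ETc - Pe) / Ea
    = (7 - 2) / 0.75
    = 5 / 0.75
    = 6.67 mm/day


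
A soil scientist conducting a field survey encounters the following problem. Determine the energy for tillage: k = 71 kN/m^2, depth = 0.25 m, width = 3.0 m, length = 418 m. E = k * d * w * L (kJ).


E = k * d * w * L
  = 71 * 0.25 * 3.0 * 418
  = 22258.50 kJ


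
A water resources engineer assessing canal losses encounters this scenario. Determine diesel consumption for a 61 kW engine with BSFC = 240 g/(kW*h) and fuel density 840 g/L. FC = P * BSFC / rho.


FC = P * BSFC / rho_fuel
   = 61 * 240 / 840
   = 14640 / 840
   = 17.43 L/h


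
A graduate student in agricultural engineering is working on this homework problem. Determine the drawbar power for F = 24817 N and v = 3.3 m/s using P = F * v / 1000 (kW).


P = F * v / 1000
  = 24817 * 3.3 / 1000
  = 81896.10 / 1000
  = 81.90 kW


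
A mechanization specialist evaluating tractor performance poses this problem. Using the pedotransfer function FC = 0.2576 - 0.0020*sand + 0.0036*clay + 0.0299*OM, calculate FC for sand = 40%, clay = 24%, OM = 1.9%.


FC = 0.2576 - 0.0020*40 + 0.0036*24 + 0.0299*1.9
   = 0.2576 - 0.0800 + 0.0864 + 0.0568
   = 0.3208


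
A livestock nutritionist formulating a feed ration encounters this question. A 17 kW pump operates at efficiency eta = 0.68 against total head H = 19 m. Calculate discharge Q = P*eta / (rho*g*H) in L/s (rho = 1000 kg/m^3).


Q = (P * 1000 * eta) / (rho * g * H)
  = (17 * 1000 * 0.68) / (1000 * 9.81 * 19)
  = 11560 / 186390
  = 0.06202 m^3/s = 62.02 L/s


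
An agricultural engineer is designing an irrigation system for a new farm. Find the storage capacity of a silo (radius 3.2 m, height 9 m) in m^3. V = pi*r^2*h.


V = pi * r^2 * h
  = pi * 3.2^2 * 9
  = pi * 10.24 * 9
  = 289.53 m^3


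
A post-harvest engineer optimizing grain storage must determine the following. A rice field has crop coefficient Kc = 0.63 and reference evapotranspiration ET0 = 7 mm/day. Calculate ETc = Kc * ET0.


ETc = Kc * ET0
    = 0.63 * 7
    = 4.41 mm/day


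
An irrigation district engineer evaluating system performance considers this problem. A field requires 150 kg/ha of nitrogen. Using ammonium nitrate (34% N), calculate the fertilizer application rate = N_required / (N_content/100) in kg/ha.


Rate = N_required / (N_content / 100)
     = 150 / (34 / 100)
     = 150 / 0.34
     = 441.18 kg/ha


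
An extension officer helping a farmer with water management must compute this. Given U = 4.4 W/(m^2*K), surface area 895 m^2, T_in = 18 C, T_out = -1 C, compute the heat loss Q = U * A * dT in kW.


dT = 18 - (-1) = 19 K
Q = U * A * dT
  = 4.4 * 895 * 19
  = 74822 W = 74.82 kW


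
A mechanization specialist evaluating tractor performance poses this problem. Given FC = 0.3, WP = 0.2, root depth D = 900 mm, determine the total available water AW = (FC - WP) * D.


AW = (FC - WP) * D
   = (0.3 - 0.2) * 900
   = 0.10 * 900
   = 90 mm


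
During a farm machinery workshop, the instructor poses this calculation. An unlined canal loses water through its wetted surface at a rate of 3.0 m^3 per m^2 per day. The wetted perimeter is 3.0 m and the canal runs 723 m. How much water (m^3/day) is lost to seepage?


S = C * P * L
  = 3.0 * 3.0 * 723
  = 6507 m^3/day


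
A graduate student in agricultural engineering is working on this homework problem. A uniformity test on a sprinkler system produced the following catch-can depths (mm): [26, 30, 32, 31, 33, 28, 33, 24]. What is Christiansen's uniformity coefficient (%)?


xbar = 237 / 8 = 29.625
sum|xi - xbar| = 21.750
CU = 100 * (1 - 21.750 / (8 * 29.625))
   = 100 * (1 - 0.0918)
   = 90.82%


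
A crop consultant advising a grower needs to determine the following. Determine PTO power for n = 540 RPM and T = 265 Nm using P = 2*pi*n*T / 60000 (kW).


P = 2*pi*n*T / 60000
  = 2*pi * 540 * 265 / 60000
  = 899123.82 / 60000
  = 14.99 kW


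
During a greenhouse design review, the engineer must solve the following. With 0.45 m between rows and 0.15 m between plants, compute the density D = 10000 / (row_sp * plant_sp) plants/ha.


D = 10000 / (row_sp * plant_sp)
  = 10000 / (0.45 * 0.15)
  = 10000 / 0.0675
  = 148148.15 plants/ha


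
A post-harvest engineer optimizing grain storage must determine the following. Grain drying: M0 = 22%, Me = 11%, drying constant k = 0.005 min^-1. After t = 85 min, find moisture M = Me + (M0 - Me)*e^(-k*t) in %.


M = Me + (M0 - Me) * e^(-k*t)
  = 11 + (22 - 11) * e^(-0.005*85)
  = 11 + 11 * e^(-0.425)
  = 11 + 11 * 0.65377
  = 11 + 7.1915
  = 18.19%


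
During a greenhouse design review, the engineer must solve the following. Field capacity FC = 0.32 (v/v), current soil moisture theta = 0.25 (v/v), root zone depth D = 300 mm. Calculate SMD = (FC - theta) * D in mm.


SMD = (FC - theta) * D
    = (0.32 - 0.25) * 300
    = 0.070 * 300
    = 21 mm


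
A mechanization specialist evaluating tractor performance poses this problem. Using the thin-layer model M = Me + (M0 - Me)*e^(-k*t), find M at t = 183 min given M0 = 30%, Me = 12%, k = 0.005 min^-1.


M = Me + (M0 - Me) * e^(-k*t)
  = 12 + (30 - 12) * e^(-0.005*183)
  = 12 + 18 * e^(-0.915)
  = 12 + 18 * 0.40052
  = 12 + 7.2093
  = 19.21%


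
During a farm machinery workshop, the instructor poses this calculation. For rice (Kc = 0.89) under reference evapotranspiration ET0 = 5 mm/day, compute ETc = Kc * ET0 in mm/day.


ETc = Kc * ET0
    = 0.89 * 5
    = 4.45 mm/day


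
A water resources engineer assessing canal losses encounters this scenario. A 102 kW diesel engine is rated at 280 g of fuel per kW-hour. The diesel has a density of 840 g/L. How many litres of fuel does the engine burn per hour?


FC = P * BSFC / rho_fuel
   = 102 * 280 / 840
   = 28560 / 840
   = 34 L/h


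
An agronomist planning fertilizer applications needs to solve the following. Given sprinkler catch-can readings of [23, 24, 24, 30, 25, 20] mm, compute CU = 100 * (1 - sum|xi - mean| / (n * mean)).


xbar = 146 / 6 = 24.333
sum|xi - xbar| = 12.667
CU = 100 * (1 - 12.667 / (6 * 24.333))
   = 100 * (1 - 0.0868)
   = 91.32%


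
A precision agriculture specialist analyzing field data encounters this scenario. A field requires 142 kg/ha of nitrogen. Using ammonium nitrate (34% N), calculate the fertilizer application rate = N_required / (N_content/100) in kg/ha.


Rate = N_required / (N_content / 100)
     = 142 / (34 / 100)
     = 142 / 0.34
     = 417.65 kg/ha


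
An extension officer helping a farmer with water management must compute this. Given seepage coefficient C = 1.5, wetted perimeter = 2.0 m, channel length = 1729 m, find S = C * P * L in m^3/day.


S = C * P * L
  = 1.5 * 2.0 * 1729
  = 5187 m^3/day


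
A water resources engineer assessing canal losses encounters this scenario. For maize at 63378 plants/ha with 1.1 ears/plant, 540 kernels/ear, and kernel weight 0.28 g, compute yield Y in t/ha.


Y = density * ears * kernels * kw
  = 63378 * 1.1 * 540 * 0.28 g/ha
  = 10541028.96 g/ha
  = 10541.03 kg/ha = 10.54 t/ha


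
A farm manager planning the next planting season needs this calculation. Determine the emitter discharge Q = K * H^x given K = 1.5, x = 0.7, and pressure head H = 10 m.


Q = K * H^x
  = 1.5 * 10^0.7
  = 1.5 * 5.0119
  = 7.52 L/h


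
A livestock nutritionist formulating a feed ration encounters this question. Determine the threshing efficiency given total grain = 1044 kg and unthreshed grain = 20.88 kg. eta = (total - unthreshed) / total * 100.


eta = (total - unthreshed) / total * 100
    = (1044 - 20.88) / 1044 * 100
    = 1023.12 / 1044 * 100
    = 98%


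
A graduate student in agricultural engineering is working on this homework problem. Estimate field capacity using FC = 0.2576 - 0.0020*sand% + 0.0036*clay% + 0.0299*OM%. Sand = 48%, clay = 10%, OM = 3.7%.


FC = 0.2576 - 0.0020*48 + 0.0036*10 + 0.0299*3.7
   = 0.2576 - 0.0960 + 0.0360 + 0.1106
   = 0.3082


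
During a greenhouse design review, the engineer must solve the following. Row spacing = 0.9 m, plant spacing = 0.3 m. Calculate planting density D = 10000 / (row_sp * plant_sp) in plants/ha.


D = 10000 / (row_sp * plant_sp)
  = 10000 / (0.9 * 0.3)
  = 10000 / 0.2700
  = 37037.04 plants/ha


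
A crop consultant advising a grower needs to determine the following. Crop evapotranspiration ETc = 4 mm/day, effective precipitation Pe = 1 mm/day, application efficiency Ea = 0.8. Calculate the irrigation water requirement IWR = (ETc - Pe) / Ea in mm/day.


IWR = (ETc - Pe) / Ea
    = (4 - 1) / 0.8
    = 3 / 0.8
    = 3.75 mm/day


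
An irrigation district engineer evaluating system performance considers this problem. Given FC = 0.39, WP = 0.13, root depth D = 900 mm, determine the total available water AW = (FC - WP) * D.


AW = (FC - WP) * D
   = (0.39 - 0.13) * 900
   = 0.26 * 900
   = 234 mm


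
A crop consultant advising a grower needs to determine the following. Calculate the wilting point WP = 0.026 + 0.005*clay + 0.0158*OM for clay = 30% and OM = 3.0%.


WP = 0.026 + 0.005*30 + 0.0158*3.0
   = 0.026 + 0.1500 + 0.0474
   = 0.2234


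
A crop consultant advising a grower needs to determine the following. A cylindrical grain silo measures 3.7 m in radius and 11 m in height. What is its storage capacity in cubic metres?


V = pi * r^2 * h
  = pi * 3.7^2 * 11
  = pi * 13.69 * 11
  = 473.09 m^3


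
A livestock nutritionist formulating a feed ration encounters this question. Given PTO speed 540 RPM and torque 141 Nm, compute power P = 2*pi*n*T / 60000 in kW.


P = 2*pi*n*T / 60000
  = 2*pi * 540 * 141 / 60000
  = 478401.73 / 60000
  = 7.97 kW


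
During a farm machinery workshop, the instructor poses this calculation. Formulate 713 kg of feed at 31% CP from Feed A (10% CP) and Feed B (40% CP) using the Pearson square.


parts_A = CP_b - target = 40 - 31 = 9
parts_B = target - CP_a = 31 - 10 = 21
total_parts = 9 + 21 = 30
Feed A = 713 * 9 / 30 = 213.90 kg
Feed B = 713 * 21 / 30 = 499.10 kg

213.90 kg


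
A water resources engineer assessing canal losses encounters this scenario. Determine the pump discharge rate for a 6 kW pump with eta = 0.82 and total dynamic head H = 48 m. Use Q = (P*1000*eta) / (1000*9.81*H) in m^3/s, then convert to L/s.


Q = (P * 1000 * eta) / (rho * g * H)
  = (6 * 1000 * 0.82) / (1000 * 9.81 * 48)
  = 4920 / 470880
  = 0.01045 m^3/s = 10.45 L/s


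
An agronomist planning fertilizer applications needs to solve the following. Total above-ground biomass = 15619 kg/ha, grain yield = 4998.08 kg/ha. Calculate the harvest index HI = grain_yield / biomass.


HI = grain_yield / biomass
   = 4998.08 / 15619
   = 0.32


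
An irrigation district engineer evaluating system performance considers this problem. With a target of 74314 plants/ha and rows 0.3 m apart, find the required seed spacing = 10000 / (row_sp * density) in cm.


spacing = 10000 / (row_sp * density)
        = 10000 / (0.3 * 74314)
        = 10000 / 22294.20
        = 0.44855 m = 44.85 cm


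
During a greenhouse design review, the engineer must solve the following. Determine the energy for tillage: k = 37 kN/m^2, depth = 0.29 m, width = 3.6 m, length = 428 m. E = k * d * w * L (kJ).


E = k * d * w * L
  = 37 * 0.29 * 3.6 * 428
  = 16532.78 kJ


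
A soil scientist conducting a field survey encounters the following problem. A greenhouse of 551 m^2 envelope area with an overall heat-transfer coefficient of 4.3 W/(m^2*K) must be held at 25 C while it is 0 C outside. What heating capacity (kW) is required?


dT = 25 - (0) = 25 K
Q = U * A * dT
  = 4.3 * 551 * 25
  = 59232.50 W = 59.23 kW


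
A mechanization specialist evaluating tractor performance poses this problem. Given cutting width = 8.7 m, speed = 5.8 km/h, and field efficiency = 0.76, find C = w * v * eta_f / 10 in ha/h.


C = w * v * eta_f / 10
  = 8.7 * 5.8 * 0.76 / 10
  = 38.35 / 10
  = 3.83 ha/h


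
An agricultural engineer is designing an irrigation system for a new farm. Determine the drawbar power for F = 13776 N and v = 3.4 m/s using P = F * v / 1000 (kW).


P = F * v / 1000
  = 13776 * 3.4 / 1000
  = 46838.40 / 1000
  = 46.84 kW


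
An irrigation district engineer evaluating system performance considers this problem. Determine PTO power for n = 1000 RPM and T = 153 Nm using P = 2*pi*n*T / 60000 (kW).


P = 2*pi*n*T / 60000
  = 2*pi * 1000 * 153 / 60000
  = 961327.35 / 60000
  = 16.02 kW


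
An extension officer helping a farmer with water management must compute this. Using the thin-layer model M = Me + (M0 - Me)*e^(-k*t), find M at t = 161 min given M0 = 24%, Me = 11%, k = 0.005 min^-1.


M = Me + (M0 - Me) * e^(-k*t)
  = 11 + (24 - 11) * e^(-0.005*161)
  = 11 + 13 * e^(-0.805)
  = 11 + 13 * 0.44709
  = 11 + 5.8121
  = 16.81%


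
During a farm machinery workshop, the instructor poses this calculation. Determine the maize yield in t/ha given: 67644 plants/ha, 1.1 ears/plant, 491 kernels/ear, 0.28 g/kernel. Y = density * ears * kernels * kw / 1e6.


Y = density * ears * kernels * kw
  = 67644 * 1.1 * 491 * 0.28 g/ha
  = 10229666.83 g/ha
  = 10229.67 kg/ha = 10.23 t/ha


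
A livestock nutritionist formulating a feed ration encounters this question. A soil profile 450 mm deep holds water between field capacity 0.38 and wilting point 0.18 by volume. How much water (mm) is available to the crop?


AW = (FC - WP) * D
   = (0.38 - 0.18) * 450
   = 0.20 * 450
   = 90 mm


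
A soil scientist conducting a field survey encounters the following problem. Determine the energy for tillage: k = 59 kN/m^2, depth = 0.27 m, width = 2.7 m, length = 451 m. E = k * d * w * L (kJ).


E = k * d * w * L
  = 59 * 0.27 * 2.7 * 451
  = 19397.96 kJ


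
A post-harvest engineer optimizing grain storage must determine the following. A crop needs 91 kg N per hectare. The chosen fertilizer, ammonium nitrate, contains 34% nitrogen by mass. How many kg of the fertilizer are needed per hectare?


Rate = N_required / (N_content / 100)
     = 91 / (34 / 100)
     = 91 / 0.34
     = 267.65 kg/ha


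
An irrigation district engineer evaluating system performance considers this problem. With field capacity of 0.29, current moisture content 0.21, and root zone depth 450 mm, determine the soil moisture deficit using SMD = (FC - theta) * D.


SMD = (FC - theta) * D
    = (0.29 - 0.21) * 450
    = 0.080 * 450
    = 36 mm


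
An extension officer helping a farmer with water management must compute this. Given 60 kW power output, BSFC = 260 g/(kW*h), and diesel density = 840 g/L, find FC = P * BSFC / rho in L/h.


FC = P * BSFC / rho_fuel
   = 60 * 260 / 840
   = 15600 / 840
   = 18.57 L/h


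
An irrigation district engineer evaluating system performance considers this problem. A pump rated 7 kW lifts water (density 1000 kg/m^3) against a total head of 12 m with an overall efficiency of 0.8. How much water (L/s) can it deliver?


Q = (P * 1000 * eta) / (rho * g * H)
  = (7 * 1000 * 0.8) / (1000 * 9.81 * 12)
  = 5600 / 117720
  = 0.04757 m^3/s = 47.57 L/s


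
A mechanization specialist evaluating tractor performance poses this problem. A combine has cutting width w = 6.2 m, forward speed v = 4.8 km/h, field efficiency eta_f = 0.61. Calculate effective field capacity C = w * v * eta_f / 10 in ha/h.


C = w * v * eta_f / 10
  = 6.2 * 4.8 * 0.61 / 10
  = 18.15 / 10
  = 1.82 ha/h


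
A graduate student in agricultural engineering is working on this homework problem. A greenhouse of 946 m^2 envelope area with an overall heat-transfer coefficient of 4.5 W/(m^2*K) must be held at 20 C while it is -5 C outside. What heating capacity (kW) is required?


dT = 20 - (-5) = 25 K
Q = U * A * dT
  = 4.5 * 946 * 25
  = 106425 W = 106.43 kW


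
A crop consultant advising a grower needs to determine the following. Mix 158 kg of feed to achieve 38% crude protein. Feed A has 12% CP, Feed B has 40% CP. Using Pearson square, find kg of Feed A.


parts_A = CP_b - target = 40 - 38 = 2
parts_B = target - CP_a = 38 - 12 = 26
total_parts = 2 + 26 = 28
Feed A = 158 * 2 / 28 = 11.29 kg
Feed B = 158 * 26 / 28 = 146.71 kg

11.29 kg


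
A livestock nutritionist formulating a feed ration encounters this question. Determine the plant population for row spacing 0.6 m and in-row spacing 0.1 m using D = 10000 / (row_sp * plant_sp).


D = 10000 / (row_sp * plant_sp)
  = 10000 / (0.6 * 0.1)
  = 10000 / 0.0600
  = 166666.67 plants/ha


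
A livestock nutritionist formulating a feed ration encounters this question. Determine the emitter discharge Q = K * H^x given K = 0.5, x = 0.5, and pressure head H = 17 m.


Q = K * H^x
  = 0.5 * 17^0.5
  = 0.5 * 4.1231
  = 2.06 L/h


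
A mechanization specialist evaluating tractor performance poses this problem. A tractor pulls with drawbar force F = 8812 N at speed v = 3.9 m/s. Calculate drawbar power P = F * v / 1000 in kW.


P = F * v / 1000
  = 8812 * 3.9 / 1000
  = 34366.80 / 1000
  = 34.37 kW


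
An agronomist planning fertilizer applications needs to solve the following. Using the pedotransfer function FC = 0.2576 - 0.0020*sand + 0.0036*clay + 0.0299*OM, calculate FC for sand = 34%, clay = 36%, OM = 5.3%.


FC = 0.2576 - 0.0020*34 + 0.0036*36 + 0.0299*5.3
   = 0.2576 - 0.0680 + 0.1296 + 0.1585
   = 0.4777


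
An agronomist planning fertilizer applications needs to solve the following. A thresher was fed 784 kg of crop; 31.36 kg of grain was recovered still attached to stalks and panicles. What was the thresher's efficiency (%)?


eta = (total - unthreshed) / total * 100
    = (784 - 31.36) / 784 * 100
    = 752.64 / 784 * 100
    = 96%


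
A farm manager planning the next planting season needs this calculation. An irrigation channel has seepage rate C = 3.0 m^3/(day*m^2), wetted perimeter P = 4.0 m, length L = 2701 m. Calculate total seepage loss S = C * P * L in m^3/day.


S = C * P * L
  = 3.0 * 4.0 * 2701
  = 32412 m^3/day


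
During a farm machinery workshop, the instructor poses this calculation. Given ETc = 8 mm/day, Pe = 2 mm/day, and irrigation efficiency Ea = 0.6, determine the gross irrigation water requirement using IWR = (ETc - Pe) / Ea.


IWR = (ETc - Pe) / Ea
    = (8 - 2) / 0.6
    = 6 / 0.6
    = 10 mm/day


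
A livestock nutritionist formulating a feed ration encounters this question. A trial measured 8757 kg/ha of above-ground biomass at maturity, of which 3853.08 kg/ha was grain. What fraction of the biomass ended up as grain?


HI = grain_yield / biomass
   = 3853.08 / 8757
   = 0.44


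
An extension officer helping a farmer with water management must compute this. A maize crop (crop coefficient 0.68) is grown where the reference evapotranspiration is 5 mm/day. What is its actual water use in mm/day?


ETc = Kc * ET0
    = 0.68 * 5
    = 3.40 mm/day


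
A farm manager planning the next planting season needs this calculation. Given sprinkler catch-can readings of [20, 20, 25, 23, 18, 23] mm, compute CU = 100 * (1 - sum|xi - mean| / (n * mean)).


xbar = 129 / 6 = 21.500
sum|xi - xbar| = 13
CU = 100 * (1 - 13 / (6 * 21.500))
   = 100 * (1 - 0.1008)
   = 89.92%


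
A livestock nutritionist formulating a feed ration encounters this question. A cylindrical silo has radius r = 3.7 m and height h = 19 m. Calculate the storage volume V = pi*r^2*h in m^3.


V = pi * r^2 * h
  = pi * 3.7^2 * 19
  = pi * 13.69 * 19
  = 817.16 m^3


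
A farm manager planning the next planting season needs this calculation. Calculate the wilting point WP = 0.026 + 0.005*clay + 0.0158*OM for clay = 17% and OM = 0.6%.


WP = 0.026 + 0.005*17 + 0.0158*0.6
   = 0.026 + 0.0850 + 0.0095
   = 0.1205


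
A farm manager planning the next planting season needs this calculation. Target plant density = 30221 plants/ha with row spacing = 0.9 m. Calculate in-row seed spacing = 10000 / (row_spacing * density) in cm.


spacing = 10000 / (row_sp * density)
        = 10000 / (0.9 * 30221)
        = 10000 / 27198.90
        = 0.36766 m = 36.77 cm


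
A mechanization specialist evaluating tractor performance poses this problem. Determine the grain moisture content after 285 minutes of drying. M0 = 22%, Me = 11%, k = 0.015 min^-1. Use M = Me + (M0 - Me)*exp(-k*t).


M = Me + (M0 - Me) * e^(-k*t)
  = 11 + (22 - 11) * e^(-0.015*285)
  = 11 + 11 * e^(-4.275)
  = 11 + 11 * 0.01391
  = 11 + 0.1530
  = 11.15%


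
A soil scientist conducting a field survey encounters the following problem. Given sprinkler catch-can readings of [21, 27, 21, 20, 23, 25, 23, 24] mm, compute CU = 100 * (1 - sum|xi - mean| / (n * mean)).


xbar = 184 / 8 = 23
sum|xi - xbar| = 14
CU = 100 * (1 - 14 / (8 * 23))
   = 100 * (1 - 0.0761)
   = 92.39%


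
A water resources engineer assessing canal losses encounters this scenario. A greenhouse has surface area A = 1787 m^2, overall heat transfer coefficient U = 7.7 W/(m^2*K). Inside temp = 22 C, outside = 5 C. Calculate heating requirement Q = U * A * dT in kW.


dT = 22 - (5) = 17 K
Q = U * A * dT
  = 7.7 * 1787 * 17
  = 233918.30 W = 233.92 kW


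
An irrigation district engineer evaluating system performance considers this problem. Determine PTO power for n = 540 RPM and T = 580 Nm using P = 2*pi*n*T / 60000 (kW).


P = 2*pi*n*T / 60000
  = 2*pi * 540 * 580 / 60000
  = 1967893.64 / 60000
  = 32.80 kW


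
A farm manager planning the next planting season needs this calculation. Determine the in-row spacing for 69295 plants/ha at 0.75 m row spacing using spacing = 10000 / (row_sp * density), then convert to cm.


spacing = 10000 / (row_sp * density)
        = 10000 / (0.75 * 69295)
        = 10000 / 51971.25
        = 0.19241 m = 19.24 cm


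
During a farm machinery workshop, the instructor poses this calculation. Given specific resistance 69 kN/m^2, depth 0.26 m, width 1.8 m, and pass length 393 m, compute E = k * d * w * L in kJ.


E = k * d * w * L
  = 69 * 0.26 * 1.8 * 393
  = 12690.76 kJ


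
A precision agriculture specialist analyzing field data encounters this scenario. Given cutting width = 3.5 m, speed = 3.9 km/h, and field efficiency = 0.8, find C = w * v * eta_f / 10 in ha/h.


C = w * v * eta_f / 10
  = 3.5 * 3.9 * 0.8 / 10
  = 10.92 / 10
  = 1.09 ha/h


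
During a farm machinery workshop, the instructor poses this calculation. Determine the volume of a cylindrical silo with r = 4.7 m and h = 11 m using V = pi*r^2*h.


V = pi * r^2 * h
  = pi * 4.7^2 * 11
  = pi * 22.09 * 11
  = 763.38 m^3


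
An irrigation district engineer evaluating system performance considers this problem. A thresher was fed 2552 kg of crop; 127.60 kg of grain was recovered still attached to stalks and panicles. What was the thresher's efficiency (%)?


eta = (total - unthreshed) / total * 100
    = (2552 - 127.60) / 2552 * 100
    = 2424.40 / 2552 * 100
    = 95%


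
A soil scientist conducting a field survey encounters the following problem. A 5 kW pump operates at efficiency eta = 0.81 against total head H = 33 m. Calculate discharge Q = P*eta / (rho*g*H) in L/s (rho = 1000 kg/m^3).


Q = (P * 1000 * eta) / (rho * g * H)
  = (5 * 1000 * 0.81) / (1000 * 9.81 * 33)
  = 4050 / 323730
  = 0.01251 m^3/s = 12.51 L/s


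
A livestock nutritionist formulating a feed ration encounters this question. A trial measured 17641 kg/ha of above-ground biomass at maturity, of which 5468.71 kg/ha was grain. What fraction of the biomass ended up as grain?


HI = grain_yield / biomass
   = 5468.71 / 17641
   = 0.31


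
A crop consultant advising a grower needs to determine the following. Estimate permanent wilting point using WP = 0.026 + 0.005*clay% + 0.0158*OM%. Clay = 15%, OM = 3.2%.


WP = 0.026 + 0.005*15 + 0.0158*3.2
   = 0.026 + 0.0750 + 0.0506
   = 0.1516


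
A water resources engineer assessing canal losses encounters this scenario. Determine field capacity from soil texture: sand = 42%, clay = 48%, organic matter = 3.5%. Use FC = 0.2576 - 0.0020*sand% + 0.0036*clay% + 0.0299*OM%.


FC = 0.2576 - 0.0020*42 + 0.0036*48 + 0.0299*3.5
   = 0.2576 - 0.0840 + 0.1728 + 0.1047
   = 0.4511


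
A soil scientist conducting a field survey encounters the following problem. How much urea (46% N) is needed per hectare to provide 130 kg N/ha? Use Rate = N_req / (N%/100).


Rate = N_required / (N_content / 100)
     = 130 / (46 / 100)
     = 130 / 0.46
     = 282.61 kg/ha


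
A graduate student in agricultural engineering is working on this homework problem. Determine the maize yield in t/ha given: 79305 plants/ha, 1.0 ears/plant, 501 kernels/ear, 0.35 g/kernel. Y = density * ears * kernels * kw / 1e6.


Y = density * ears * kernels * kw
  = 79305 * 1.0 * 501 * 0.35 g/ha
  = 13906131.75 g/ha
  = 13906.13 kg/ha = 13.91 t/ha


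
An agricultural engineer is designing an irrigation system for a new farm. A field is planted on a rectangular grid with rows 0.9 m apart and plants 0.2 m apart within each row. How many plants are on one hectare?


D = 10000 / (row_sp * plant_sp)
  = 10000 / (0.9 * 0.2)
  = 10000 / 0.1800
  = 55555.56 plants/ha


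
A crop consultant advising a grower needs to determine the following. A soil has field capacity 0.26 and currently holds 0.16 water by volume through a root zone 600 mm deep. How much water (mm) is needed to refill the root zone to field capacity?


SMD = (FC - theta) * D
    = (0.26 - 0.16) * 600
    = 0.100 * 600
    = 60 mm


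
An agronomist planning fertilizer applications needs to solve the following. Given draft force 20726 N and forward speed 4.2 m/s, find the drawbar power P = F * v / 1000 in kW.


P = F * v / 1000
  = 20726 * 4.2 / 1000
  = 87049.20 / 1000
  = 87.05 kW


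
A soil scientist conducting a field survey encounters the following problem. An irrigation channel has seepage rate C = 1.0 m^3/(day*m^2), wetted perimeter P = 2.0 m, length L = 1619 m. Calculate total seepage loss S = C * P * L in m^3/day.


S = C * P * L
  = 1.0 * 2.0 * 1619
  = 3238 m^3/day


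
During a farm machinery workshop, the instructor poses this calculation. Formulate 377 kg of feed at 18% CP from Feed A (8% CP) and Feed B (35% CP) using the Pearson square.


parts_A = CP_b - target = 35 - 18 = 17
parts_B = target - CP_a = 18 - 8 = 10
total_parts = 17 + 10 = 27
Feed A = 377 * 17 / 27 = 237.37 kg
Feed B = 377 * 10 / 27 = 139.63 kg

237.37 kg


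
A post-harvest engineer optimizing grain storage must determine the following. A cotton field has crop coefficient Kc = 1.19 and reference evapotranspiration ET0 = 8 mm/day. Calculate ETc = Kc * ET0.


ETc = Kc * ET0
    = 1.19 * 8
    = 9.52 mm/day


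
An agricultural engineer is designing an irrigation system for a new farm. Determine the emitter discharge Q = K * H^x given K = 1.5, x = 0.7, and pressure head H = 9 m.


Q = K * H^x
  = 1.5 * 9^0.7
  = 1.5 * 4.6555
  = 6.98 L/h


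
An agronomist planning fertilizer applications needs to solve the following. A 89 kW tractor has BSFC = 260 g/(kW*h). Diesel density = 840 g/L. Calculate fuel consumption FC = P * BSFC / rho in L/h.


FC = P * BSFC / rho_fuel
   = 89 * 260 / 840
   = 23140 / 840
   = 27.55 L/h


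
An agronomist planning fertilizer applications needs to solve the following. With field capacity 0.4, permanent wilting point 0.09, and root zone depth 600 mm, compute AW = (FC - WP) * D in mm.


AW = (FC - WP) * D
   = (0.4 - 0.09) * 600
   = 0.31 * 600
   = 186 mm


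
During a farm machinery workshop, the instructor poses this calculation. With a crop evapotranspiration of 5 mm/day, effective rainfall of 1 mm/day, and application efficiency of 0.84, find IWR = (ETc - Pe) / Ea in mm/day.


IWR = (ETc - Pe) / Ea
    = (5 - 1) / 0.84
    = 4 / 0.84
    = 4.76 mm/day


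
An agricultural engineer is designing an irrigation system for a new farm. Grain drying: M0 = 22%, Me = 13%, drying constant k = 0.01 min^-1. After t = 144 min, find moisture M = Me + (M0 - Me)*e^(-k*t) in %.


M = Me + (M0 - Me) * e^(-k*t)
  = 13 + (22 - 13) * e^(-0.01*144)
  = 13 + 9 * e^(-1.440)
  = 13 + 9 * 0.23693
  = 13 + 2.1323
  = 15.13%


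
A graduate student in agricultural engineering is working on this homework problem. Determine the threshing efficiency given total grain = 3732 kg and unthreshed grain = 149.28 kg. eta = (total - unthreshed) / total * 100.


eta = (total - unthreshed) / total * 100
    = (3732 - 149.28) / 3732 * 100
    = 3582.72 / 3732 * 100
    = 96%


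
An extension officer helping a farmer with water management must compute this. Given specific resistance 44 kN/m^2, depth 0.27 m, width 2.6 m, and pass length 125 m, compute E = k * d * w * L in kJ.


E = k * d * w * L
  = 44 * 0.27 * 2.6 * 125
  = 3861 kJ


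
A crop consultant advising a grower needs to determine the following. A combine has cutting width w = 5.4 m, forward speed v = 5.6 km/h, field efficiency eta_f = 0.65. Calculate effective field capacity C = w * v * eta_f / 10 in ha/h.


C = w * v * eta_f / 10
  = 5.4 * 5.6 * 0.65 / 10
  = 19.66 / 10
  = 1.97 ha/h


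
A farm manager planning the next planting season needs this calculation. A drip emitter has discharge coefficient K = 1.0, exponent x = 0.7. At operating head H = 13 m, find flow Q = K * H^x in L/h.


Q = K * H^x
  = 1.0 * 13^0.7
  = 1.0 * 6.0223
  = 6.02 L/h


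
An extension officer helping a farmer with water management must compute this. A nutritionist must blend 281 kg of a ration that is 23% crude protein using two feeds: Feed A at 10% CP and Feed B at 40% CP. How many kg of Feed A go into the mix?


parts_A = CP_b - target = 40 - 23 = 17
parts_B = target - CP_a = 23 - 10 = 13
total_parts = 17 + 13 = 30
Feed A = 281 * 17 / 30 = 159.23 kg
Feed B = 281 * 13 / 30 = 121.77 kg

159.23 kg


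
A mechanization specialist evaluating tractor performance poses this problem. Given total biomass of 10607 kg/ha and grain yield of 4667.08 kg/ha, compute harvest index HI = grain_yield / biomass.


HI = grain_yield / biomass
   = 4667.08 / 10607
   = 0.44


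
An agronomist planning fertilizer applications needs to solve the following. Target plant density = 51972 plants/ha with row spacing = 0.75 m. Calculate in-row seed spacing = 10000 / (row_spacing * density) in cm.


spacing = 10000 / (row_sp * density)
        = 10000 / (0.75 * 51972)
        = 10000 / 38979
        = 0.25655 m = 25.65 cm


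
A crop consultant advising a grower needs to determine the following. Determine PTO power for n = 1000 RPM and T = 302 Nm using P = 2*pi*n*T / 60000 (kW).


P = 2*pi*n*T / 60000
  = 2*pi * 1000 * 302 / 60000
  = 1897521.96 / 60000
  = 31.63 kW


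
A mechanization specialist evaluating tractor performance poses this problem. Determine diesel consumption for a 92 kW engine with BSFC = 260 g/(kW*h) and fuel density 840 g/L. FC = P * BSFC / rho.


FC = P * BSFC / rho_fuel
   = 92 * 260 / 840
   = 23920 / 840
   = 28.48 L/h


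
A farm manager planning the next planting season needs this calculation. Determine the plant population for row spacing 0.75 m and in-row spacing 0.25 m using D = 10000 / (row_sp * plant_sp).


D = 10000 / (row_sp * plant_sp)
  = 10000 / (0.75 * 0.25)
  = 10000 / 0.1875
  = 53333.33 plants/ha


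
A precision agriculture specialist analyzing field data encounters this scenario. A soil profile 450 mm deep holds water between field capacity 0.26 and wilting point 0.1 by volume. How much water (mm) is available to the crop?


AW = (FC - WP) * D
   = (0.26 - 0.1) * 450
   = 0.16 * 450
   = 72 mm


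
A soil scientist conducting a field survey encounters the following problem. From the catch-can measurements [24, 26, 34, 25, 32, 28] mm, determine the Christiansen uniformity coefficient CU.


xbar = 169 / 6 = 28.167
sum|xi - xbar| = 19.333
CU = 100 * (1 - 19.333 / (6 * 28.167))
   = 100 * (1 - 0.1144)
   = 88.56%


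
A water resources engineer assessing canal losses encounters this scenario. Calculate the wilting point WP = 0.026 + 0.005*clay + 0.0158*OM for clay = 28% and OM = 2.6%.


WP = 0.026 + 0.005*28 + 0.0158*2.6
   = 0.026 + 0.1400 + 0.0411
   = 0.2071


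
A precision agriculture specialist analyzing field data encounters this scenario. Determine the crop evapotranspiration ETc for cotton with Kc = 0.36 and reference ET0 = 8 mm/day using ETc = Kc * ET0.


ETc = Kc * ET0
    = 0.36 * 8
    = 2.88 mm/day


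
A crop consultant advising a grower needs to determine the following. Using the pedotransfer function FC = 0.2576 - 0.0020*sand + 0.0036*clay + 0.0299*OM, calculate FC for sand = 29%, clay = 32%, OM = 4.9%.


FC = 0.2576 - 0.0020*29 + 0.0036*32 + 0.0299*4.9
   = 0.2576 - 0.0580 + 0.1152 + 0.1465
   = 0.4613


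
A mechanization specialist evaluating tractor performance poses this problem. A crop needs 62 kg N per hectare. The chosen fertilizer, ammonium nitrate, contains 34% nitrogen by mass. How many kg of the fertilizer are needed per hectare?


Rate = N_required / (N_content / 100)
     = 62 / (34 / 100)
     = 62 / 0.34
     = 182.35 kg/ha


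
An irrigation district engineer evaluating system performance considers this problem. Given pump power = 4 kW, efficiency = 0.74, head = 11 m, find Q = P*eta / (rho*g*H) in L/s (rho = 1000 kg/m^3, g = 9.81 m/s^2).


Q = (P * 1000 * eta) / (rho * g * H)
  = (4 * 1000 * 0.74) / (1000 * 9.81 * 11)
  = 2960 / 107910
  = 0.02743 m^3/s = 27.43 L/s


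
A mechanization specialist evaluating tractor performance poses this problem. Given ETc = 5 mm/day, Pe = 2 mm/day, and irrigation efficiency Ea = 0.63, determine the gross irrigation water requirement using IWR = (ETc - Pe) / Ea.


IWR = (ETc - Pe) / Ea
    = (5 - 2) / 0.63
    = 3 / 0.63
    = 4.76 mm/day


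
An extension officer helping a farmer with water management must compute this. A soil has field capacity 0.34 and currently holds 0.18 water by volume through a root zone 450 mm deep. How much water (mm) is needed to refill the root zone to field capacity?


SMD = (FC - theta) * D
    = (0.34 - 0.18) * 450
    = 0.160 * 450
    = 72 mm


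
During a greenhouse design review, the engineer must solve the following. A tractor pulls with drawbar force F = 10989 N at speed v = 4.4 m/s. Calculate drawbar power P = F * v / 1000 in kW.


P = F * v / 1000
  = 10989 * 4.4 / 1000
  = 48351.60 / 1000
  = 48.35 kW


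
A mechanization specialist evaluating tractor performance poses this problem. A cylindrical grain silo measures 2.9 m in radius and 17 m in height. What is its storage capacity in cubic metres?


V = pi * r^2 * h
  = pi * 2.9^2 * 17
  = pi * 8.41 * 17
  = 449.15 m^3


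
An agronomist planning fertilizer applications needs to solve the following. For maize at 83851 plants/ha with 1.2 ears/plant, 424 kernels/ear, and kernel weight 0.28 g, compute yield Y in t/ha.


Y = density * ears * kernels * kw
  = 83851 * 1.2 * 424 * 0.28 g/ha
  = 11945748.86 g/ha
  = 11945.75 kg/ha = 11.95 t/ha


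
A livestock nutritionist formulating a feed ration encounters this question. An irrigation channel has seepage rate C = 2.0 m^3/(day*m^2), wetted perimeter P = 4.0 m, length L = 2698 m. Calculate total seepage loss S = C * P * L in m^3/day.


S = C * P * L
  = 2.0 * 4.0 * 2698
  = 21584 m^3/day


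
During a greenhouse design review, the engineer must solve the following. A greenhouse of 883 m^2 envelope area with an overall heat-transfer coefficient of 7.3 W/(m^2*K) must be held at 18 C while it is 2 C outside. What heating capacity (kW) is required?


dT = 18 - (2) = 16 K
Q = U * A * dT
  = 7.3 * 883 * 16
  = 103134.40 W = 103.13 kW


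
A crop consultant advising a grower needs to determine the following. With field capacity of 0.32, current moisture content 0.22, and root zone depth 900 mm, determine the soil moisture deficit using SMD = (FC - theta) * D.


SMD = (FC - theta) * D
    = (0.32 - 0.22) * 900
    = 0.100 * 900
    = 90 mm


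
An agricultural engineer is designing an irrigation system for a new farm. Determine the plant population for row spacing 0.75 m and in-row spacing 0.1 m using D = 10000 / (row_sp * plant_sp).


D = 10000 / (row_sp * plant_sp)
  = 10000 / (0.75 * 0.1)
  = 10000 / 0.0750
  = 133333.33 plants/ha


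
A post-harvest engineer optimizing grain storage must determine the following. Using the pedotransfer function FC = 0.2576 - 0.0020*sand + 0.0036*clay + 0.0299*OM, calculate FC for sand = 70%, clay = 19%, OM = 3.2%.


FC = 0.2576 - 0.0020*70 + 0.0036*19 + 0.0299*3.2
   = 0.2576 - 0.1400 + 0.0684 + 0.0957
   = 0.2817


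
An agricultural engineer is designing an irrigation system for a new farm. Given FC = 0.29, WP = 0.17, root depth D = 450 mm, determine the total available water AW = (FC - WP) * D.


AW = (FC - WP) * D
   = (0.29 - 0.17) * 450
   = 0.12 * 450
   = 54 mm


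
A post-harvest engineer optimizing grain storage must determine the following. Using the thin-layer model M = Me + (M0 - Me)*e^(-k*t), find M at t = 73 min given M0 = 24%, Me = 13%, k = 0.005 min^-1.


M = Me + (M0 - Me) * e^(-k*t)
  = 13 + (24 - 13) * e^(-0.005*73)
  = 13 + 11 * e^(-0.365)
  = 13 + 11 * 0.69420
  = 13 + 7.6362
  = 20.64%


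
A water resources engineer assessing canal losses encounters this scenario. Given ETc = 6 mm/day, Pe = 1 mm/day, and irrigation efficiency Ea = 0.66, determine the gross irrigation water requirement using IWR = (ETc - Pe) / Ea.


IWR = (ETc - Pe) / Ea
    = (6 - 1) / 0.66
    = 5 / 0.66
    = 7.58 mm/day


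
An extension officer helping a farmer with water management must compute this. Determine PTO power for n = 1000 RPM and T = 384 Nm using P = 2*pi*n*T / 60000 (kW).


P = 2*pi*n*T / 60000
  = 2*pi * 1000 * 384 / 60000
  = 2412743.16 / 60000
  = 40.21 kW


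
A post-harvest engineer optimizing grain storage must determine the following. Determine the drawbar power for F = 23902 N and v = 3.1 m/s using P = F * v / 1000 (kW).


P = F * v / 1000
  = 23902 * 3.1 / 1000
  = 74096.20 / 1000
  = 74.10 kW


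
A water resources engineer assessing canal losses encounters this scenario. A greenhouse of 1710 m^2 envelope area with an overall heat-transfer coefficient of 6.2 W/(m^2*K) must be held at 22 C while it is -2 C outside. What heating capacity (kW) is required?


dT = 22 - (-2) = 24 K
Q = U * A * dT
  = 6.2 * 1710 * 24
  = 254448 W = 254.45 kW


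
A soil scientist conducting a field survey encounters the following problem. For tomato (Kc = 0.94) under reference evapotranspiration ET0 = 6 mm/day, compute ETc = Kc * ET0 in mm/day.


ETc = Kc * ET0
    = 0.94 * 6
    = 5.64 mm/day


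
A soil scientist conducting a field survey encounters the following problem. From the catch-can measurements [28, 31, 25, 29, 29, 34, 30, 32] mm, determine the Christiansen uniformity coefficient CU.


xbar = 238 / 8 = 29.750
sum|xi - xbar| = 16
CU = 100 * (1 - 16 / (8 * 29.750))
   = 100 * (1 - 0.0672)
   = 93.28%


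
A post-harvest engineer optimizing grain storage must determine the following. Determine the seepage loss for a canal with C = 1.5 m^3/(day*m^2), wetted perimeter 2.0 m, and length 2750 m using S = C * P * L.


S = C * P * L
  = 1.5 * 2.0 * 2750
  = 8250 m^3/day


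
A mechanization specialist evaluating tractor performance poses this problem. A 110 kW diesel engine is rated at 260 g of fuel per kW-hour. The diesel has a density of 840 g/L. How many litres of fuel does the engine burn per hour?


FC = P * BSFC / rho_fuel
   = 110 * 260 / 840
   = 28600 / 840
   = 34.05 L/h


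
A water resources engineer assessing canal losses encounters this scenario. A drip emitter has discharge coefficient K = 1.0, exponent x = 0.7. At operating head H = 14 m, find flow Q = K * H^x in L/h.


Q = K * H^x
  = 1.0 * 14^0.7
  = 1.0 * 6.3429
  = 6.34 L/h
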